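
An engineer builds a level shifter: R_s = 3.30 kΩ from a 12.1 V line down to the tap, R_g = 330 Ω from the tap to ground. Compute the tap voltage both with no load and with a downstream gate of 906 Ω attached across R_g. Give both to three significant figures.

Open-circuit: V = 12.1 × 330/(3300 + 330) = 1.10 V.
With the load, R_g becomes R_g‖R_L = 241.9 Ω, so V = 12.1 × 241.9/3542 = 0.826 V.

Unloaded: 1.10 V; loaded: 0.826 V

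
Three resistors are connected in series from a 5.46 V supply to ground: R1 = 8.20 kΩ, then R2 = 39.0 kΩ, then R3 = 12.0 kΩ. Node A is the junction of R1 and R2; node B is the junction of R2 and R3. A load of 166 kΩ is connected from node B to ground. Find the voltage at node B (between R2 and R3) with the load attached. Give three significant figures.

V ≈ 1.05 V

At node B, R3 is in parallel with the load: R3‖R_L = 11.19 kΩ.
Below node A the resistance is R2 + (R3‖R_L) = 50.19 kΩ, so V_A = 5.46 × 50.19/58.39 = 4.693 V.
Then V_B = V_A × (R3‖R_L)/(R2 + R3‖R_L) = 4.693 × 11.19/50.19 = 1.05 V.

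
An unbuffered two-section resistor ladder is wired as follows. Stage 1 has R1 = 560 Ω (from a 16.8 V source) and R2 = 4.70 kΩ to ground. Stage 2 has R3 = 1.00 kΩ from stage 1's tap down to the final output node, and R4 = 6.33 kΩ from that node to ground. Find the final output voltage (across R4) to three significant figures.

Stage 2 presents R3+R4 = 7330 Ω as a load on stage 1's tap.
Stage 1's lower leg becomes R2‖(R3+R4) = 2864 Ω, so V_mid = 16.8 × 2864/3424 = 14.05 V.
Stage 2 is itself unloaded: V_out = V_mid × R4/(R3+R4) = 14.05 × 6330/7330 = 12.1 V.

V_out ≈ 12.1 V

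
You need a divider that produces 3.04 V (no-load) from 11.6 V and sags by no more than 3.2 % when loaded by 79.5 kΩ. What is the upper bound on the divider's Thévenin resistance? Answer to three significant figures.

R_th ≤ 2.63 kΩ

Loading drop = R_th/(R_th + R_L) ≤ 0.0320, so R_th ≤ R_L · ε/(1−ε) = 79.5 kΩ × 0.0320/0.9680 = 2.63 kΩ.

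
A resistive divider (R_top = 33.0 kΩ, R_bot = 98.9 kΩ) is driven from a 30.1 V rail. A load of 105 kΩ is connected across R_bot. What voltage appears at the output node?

V_out ≈ 18.3 V

The load sits in parallel with R_bot: R_bot‖R_L = (98.9 × 105) / (98.9 + 105) = 50.93 kΩ.
V_out = 30.1 × 50.93 / (33.0 + 50.93) = 30.1 × 50.93/83.93 = 18.3 V.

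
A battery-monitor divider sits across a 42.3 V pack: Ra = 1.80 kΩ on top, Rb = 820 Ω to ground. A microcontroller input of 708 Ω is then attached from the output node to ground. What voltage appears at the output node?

The load sits in parallel with Rb: Rb‖R_L = (820 × 708) / (820 + 708) = 379.9 Ω.
V_out = 42.3 × 379.9 / (1800 + 379.9) = 42.3 × 379.9/2180 = 7.37 V.

V_out ≈ 7.37 V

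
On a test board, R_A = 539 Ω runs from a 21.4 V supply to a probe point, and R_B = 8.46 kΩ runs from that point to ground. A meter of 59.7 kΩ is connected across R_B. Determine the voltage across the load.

The load sits in parallel with R_B: R_B‖R_L = (8460 × 59700) / (8460 + 59700) = 7410 Ω.
V_out = 21.4 × 7410 / (539 + 7410) = 21.4 × 7410/7949 = 19.9 V.

V_out ≈ 19.9 V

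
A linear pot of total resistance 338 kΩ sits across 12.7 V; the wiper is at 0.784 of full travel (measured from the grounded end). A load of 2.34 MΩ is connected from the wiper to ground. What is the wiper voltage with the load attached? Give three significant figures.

V ≈ 9.72 V

The wiper splits the pot into (1−α)R = 73.01 kΩ above and αR = 265.0 kΩ below.
Lower section ‖ load = 238.0 kΩ.
V_wiper = 12.7 × 238.0/(73.01 + 238.0) = 9.72 V.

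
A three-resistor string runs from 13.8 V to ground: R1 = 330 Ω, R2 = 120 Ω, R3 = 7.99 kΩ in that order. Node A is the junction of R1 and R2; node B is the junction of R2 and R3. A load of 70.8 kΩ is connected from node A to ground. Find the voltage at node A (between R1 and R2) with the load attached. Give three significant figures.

V ≈ 13.2 V

Below node A the series string R2+R3 = 8110 Ω sits in parallel with the 70800 Ω load: 7276 Ω.
V_A = 13.8 × 7276/(330 + 7276) = 13.2 V.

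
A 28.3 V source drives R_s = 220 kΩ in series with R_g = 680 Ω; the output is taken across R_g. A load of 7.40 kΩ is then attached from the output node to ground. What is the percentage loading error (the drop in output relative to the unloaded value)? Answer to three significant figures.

The divider's output (Thévenin) resistance is R_s‖R_g = 677.9 Ω.
Fractional drop under load = R_th/(R_th + R_L) = 677.9 / (677.9 + 7400) = 0.08392.
So the output falls by 8.39 %.

8.39 %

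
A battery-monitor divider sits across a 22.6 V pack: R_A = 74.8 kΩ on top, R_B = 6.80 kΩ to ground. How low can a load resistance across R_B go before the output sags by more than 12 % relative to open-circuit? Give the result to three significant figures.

R_L(min) ≈ 45.7 kΩ

Output resistance R_th = R_A‖R_B = (74.8 × 6.80)/81.60 = 6.233 kΩ.
The fractional drop is R_th/(R_th + R_L); requiring this ≤ 0.120 gives R_L ≥ R_th(1/0.120 − 1) = 6.233 × 7.333 = 45.7 kΩ.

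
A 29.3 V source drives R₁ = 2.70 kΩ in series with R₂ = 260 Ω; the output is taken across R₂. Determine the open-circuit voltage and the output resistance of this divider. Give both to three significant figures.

V_th = 2.57 V, R_th = 237 Ω

V_th is the open-circuit tap voltage: 29.3 × 260/(2700 + 260) = 2.57 V.
With the supply zeroed, R₁ and R₂ appear in parallel from the tap: R_th = R₁‖R₂ = (2700 × 260)/2960 = 237 Ω.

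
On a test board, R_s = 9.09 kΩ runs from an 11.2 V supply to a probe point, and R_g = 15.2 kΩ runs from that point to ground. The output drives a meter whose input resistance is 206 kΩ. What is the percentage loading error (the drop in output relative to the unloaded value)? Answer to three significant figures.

2.69 %

The divider's output (Thévenin) resistance is R_s‖R_g = 5.688 kΩ.
Fractional drop under load = R_th/(R_th + R_L) = 5.688 / (5.688 + 206) = 0.02687.
So the output falls by 2.69 %.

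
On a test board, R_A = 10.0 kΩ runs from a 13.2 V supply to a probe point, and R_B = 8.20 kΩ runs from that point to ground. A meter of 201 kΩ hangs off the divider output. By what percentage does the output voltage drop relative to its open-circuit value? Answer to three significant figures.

The divider's output (Thévenin) resistance is R_A‖R_B = 4.505 kΩ.
Fractional drop under load = R_th/(R_th + R_L) = 4.505 / (4.505 + 201) = 0.02192.
So the output falls by 2.19 %.

2.19 %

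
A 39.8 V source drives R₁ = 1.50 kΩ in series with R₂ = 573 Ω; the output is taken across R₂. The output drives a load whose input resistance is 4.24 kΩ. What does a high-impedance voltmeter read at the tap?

The load sits in parallel with R₂: R₂‖R_L = (573 × 4240) / (573 + 4240) = 504.8 Ω.
V_out = 39.8 × 504.8 / (1500 + 504.8) = 39.8 × 504.8/2005 = 10.0 V.

V_out ≈ 10.0 V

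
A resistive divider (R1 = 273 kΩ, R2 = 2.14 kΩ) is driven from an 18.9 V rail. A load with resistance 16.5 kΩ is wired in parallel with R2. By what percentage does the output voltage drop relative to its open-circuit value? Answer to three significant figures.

11.4 %

Unloaded V = 18.9 × 2.14/275.1 = 0.14700 V.
Loaded: R2‖R_L = 1.894 kΩ, giving V = 18.9 × 1.894/274.9 = 0.13024 V.
Drop = (0.14700 − 0.13024) / 0.14700 = 11.4 %.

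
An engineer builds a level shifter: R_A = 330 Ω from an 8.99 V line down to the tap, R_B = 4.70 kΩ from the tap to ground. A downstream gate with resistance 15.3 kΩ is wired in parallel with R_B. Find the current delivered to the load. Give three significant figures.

I_L ≈ 0.538 mA

R_B‖R_L = 3596 Ω; V_out = 8.99 × 3596/3926 = 8.234 V.
I_L = V_out / R_L = 8.234 / 15.3 kΩ = 0.538 mA.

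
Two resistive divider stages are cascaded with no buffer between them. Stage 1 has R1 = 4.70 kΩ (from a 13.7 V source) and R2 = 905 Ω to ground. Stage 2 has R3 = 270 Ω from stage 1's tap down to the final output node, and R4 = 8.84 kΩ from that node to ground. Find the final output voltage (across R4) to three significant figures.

Stage 2 presents R3+R4 = 9110 Ω as a load on stage 1's tap.
Stage 1's lower leg becomes R2‖(R3+R4) = 823.2 Ω, so V_mid = 13.7 × 823.2/5523 = 2.042 V.
Stage 2 is itself unloaded: V_out = V_mid × R4/(R3+R4) = 2.042 × 8840/9110 = 1.98 V.

V_out ≈ 1.98 V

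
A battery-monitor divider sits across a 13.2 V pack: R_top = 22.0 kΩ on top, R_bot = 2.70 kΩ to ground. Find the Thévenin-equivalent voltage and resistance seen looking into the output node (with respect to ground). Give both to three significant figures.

V_th is the open-circuit tap voltage: 13.2 × 2.70/(22.0 + 2.70) = 1.44 V.
With the supply zeroed, R_top and R_bot appear in parallel from the tap: R_th = R_top‖R_bot = (22.0 × 2.70)/24.70 = 2.40 kΩ.

V_th = 1.44 V, R_th = 2.40 kΩ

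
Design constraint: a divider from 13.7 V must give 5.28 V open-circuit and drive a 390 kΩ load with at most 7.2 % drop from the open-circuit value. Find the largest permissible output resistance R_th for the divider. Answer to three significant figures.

R_th ≤ 30.3 kΩ

Loading drop = R_th/(R_th + R_L) ≤ 0.0720, so R_th ≤ R_L · ε/(1−ε) = 390 kΩ × 0.0720/0.9280 = 30.3 kΩ.
(Any R1, R2 with R2/(R1+R2) = 0.385 and R1‖R2 ≤ 30.3 kΩ will meet the spec.)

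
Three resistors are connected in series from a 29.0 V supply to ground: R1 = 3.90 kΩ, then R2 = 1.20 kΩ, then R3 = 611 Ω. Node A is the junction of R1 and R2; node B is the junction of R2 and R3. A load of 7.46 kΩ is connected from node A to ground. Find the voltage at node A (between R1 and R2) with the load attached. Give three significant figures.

V ≈ 7.89 V

Below node A the series string R2+R3 = 1811 Ω sits in parallel with the 7460 Ω load: 1457 Ω.
V_A = 29.0 × 1457/(3900 + 1457) = 7.89 V.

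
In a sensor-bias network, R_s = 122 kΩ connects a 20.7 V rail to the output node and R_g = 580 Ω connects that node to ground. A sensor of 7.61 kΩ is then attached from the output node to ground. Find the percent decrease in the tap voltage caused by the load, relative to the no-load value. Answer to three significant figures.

7.05 %

The divider's output (Thévenin) resistance is R_s‖R_g = 577.3 Ω.
Fractional drop under load = R_th/(R_th + R_L) = 577.3 / (577.3 + 7610) = 0.07051.
So the output falls by 7.05 %.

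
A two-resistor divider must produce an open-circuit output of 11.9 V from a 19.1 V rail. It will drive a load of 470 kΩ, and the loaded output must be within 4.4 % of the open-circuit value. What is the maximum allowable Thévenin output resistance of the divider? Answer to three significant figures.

R_th ≤ 21.6 kΩ

Loading drop = R_th/(R_th + R_L) ≤ 0.0440, so R_th ≤ R_L · ε/(1−ε) = 470 kΩ × 0.0440/0.9560 = 21.6 kΩ.
(Any R1, R2 with R2/(R1+R2) = 0.623 and R1‖R2 ≤ 21.6 kΩ will meet the spec.)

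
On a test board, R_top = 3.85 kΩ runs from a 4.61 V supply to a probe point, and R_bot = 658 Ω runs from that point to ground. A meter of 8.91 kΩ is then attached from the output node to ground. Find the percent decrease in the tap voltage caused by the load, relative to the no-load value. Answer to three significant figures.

The divider's output (Thévenin) resistance is R_top‖R_bot = 562.0 Ω.
Fractional drop under load = R_th/(R_th + R_L) = 562.0 / (562.0 + 8910) = 0.05933.
So the output falls by 5.93 %.

5.93 %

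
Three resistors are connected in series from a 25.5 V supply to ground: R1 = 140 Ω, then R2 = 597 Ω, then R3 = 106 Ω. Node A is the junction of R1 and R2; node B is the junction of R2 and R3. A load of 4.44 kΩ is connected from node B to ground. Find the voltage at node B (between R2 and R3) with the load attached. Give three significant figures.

V ≈ 3.14 V

At node B, R3 is in parallel with the load: R3‖R_L = 103.5 Ω.
Below node A the resistance is R2 + (R3‖R_L) = 700.5 Ω, so V_A = 25.5 × 700.5/840.5 = 21.25 V.
Then V_B = V_A × (R3‖R_L)/(R2 + R3‖R_L) = 21.25 × 103.5/700.5 = 3.14 V.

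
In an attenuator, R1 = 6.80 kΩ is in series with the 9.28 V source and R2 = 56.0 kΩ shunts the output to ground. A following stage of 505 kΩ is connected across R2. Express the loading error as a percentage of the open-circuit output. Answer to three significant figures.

1.19 %

The divider's output (Thévenin) resistance is R1‖R2 = 6.064 kΩ.
Fractional drop under load = R_th/(R_th + R_L) = 6.064 / (6.064 + 505) = 0.01186.
So the output falls by 1.19 %.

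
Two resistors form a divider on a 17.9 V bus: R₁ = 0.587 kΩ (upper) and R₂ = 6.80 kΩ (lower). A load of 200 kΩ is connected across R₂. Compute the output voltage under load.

The load sits in parallel with R₂: R₂‖R_L = (6800 × 200000) / (6800 + 200000) = 6576 Ω.
V_out = 17.9 × 6576 / (587 + 6576) = 17.9 × 6576/7163 = 16.4 V.
(Unloaded it would have been 16.5 V.)

V_out ≈ 16.4 V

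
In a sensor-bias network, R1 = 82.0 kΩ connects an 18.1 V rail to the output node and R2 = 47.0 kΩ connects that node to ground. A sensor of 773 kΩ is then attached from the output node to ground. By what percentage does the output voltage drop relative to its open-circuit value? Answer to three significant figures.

3.72 %

The divider's output (Thévenin) resistance is R1‖R2 = 29.88 kΩ.
Fractional drop under load = R_th/(R_th + R_L) = 29.88 / (29.88 + 773) = 0.03721.
So the output falls by 3.72 %.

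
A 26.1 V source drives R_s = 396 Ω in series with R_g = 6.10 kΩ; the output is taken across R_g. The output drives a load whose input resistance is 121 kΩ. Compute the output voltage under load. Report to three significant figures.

V_out ≈ 24.4 V

The load sits in parallel with R_g: R_g‖R_L = (6100 × 121000) / (6100 + 121000) = 5807 Ω.
V_out = 26.1 × 5807 / (396 + 5807) = 26.1 × 5807/6203 = 24.4 V.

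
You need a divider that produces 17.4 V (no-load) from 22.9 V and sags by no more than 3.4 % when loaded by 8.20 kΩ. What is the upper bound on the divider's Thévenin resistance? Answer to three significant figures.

R_th ≤ 289 Ω

Loading drop = R_th/(R_th + R_L) ≤ 0.0340, so R_th ≤ R_L · ε/(1−ε) = 8.20 kΩ × 0.0340/0.9660 = 289 Ω.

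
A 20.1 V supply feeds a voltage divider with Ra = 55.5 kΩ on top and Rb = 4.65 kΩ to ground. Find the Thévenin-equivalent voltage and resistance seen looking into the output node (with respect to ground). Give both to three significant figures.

V_th is the open-circuit tap voltage: 20.1 × 4.65/(55.5 + 4.65) = 1.55 V.
With the supply zeroed, Ra and Rb appear in parallel from the tap: R_th = Ra‖Rb = (55.5 × 4.65)/60.15 = 4.29 kΩ.

V_th = 1.55 V, R_th = 4.29 kΩ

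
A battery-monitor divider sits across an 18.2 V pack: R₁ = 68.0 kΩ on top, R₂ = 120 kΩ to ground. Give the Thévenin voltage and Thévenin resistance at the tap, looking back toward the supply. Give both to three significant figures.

V_th is the open-circuit tap voltage: 18.2 × 120/(68.0 + 120) = 11.6 V.
With the supply zeroed, R₁ and R₂ appear in parallel from the tap: R_th = R₁‖R₂ = (68.0 × 120)/188.0 = 43.4 kΩ.

V_th = 11.6 V, R_th = 43.4 kΩ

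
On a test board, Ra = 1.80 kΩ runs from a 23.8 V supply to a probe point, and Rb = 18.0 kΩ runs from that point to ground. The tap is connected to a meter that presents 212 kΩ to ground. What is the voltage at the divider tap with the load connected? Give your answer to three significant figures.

The load sits in parallel with Rb: Rb‖R_L = (18.0 × 212) / (18.0 + 212) = 16.59 kΩ.
V_out = 23.8 × 16.59 / (1.80 + 16.59) = 23.8 × 16.59/18.39 = 21.5 V.

V_out ≈ 21.5 V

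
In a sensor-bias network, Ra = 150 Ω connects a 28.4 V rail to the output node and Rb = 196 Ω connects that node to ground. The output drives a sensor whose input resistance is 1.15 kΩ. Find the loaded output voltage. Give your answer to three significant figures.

The load sits in parallel with Rb: Rb‖R_L = (196 × 1150) / (196 + 1150) = 167.5 Ω.
V_out = 28.4 × 167.5 / (150 + 167.5) = 28.4 × 167.5/317.5 = 15.0 V.

V_out ≈ 15.0 V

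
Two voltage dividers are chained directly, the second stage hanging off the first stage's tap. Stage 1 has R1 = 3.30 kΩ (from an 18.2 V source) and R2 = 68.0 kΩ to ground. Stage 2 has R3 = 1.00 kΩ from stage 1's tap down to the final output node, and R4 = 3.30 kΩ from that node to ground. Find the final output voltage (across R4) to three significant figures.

Stage 2 presents R3+R4 = 4.300 kΩ as a load on stage 1's tap.
Stage 1's lower leg becomes R2‖(R3+R4) = 4.044 kΩ, so V_mid = 18.2 × 4.044/7.344 = 10.02 V.
Stage 2 is itself unloaded: V_out = V_mid × R4/(R3+R4) = 10.02 × 3.30/4.300 = 7.69 V.

V_out ≈ 7.69 V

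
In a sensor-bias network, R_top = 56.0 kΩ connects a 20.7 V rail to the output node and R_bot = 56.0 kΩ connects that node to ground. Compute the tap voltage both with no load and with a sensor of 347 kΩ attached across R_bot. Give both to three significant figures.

Open-circuit: V = 20.7 × 56.0/(56.0 + 56.0) = 10.3 V.
With the load, R_bot becomes R_bot‖R_L = 48.22 kΩ, so V = 20.7 × 48.22/104.2 = 9.58 V.

Unloaded: 10.3 V; loaded: 9.58 V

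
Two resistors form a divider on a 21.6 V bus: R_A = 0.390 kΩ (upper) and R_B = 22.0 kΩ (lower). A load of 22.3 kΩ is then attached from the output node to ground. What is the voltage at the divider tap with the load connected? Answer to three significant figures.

The load sits in parallel with R_B: R_B‖R_L = (22000 × 22300) / (22000 + 22300) = 11070 Ω.
V_out = 21.6 × 11070 / (390 + 11070) = 21.6 × 11070/11460 = 20.9 V.

V_out ≈ 20.9 V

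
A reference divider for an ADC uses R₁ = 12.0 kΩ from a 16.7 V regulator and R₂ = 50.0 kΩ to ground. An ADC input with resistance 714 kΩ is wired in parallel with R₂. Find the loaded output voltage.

The load sits in parallel with R₂: R₂‖R_L = (50.0 × 714) / (50.0 + 714) = 46.73 kΩ.
V_out = 16.7 × 46.73 / (12.0 + 46.73) = 16.7 × 46.73/58.73 = 13.3 V.

V_out ≈ 13.3 V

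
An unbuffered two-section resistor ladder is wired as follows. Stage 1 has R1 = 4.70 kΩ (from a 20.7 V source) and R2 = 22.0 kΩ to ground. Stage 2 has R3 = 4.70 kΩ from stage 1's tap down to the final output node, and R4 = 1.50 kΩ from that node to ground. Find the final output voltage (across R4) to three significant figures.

Stage 2 presents R3+R4 = 6.200 kΩ as a load on stage 1's tap.
Stage 1's lower leg becomes R2‖(R3+R4) = 4.837 kΩ, so V_mid = 20.7 × 4.837/9.537 = 10.50 V.
Stage 2 is itself unloaded: V_out = V_mid × R4/(R3+R4) = 10.50 × 1.50/6.200 = 2.54 V.

V_out ≈ 2.54 V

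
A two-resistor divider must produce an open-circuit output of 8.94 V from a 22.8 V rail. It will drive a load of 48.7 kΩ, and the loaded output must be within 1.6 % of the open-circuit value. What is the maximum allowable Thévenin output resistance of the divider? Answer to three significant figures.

Loading drop = R_th/(R_th + R_L) ≤ 0.0160, so R_th ≤ R_L · ε/(1−ε) = 48.7 kΩ × 0.0160/0.9840 = 792 Ω.

R_th ≤ 792 Ω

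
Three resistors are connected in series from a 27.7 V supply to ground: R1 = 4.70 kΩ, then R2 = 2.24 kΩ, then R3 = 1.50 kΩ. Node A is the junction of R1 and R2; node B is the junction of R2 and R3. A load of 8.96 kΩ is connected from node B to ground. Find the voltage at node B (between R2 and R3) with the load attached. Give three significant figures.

V ≈ 4.33 V

At node B, R3 is in parallel with the load: R3‖R_L = 1.285 kΩ.
Below node A the resistance is R2 + (R3‖R_L) = 3.525 kΩ, so V_A = 27.7 × 3.525/8.225 = 11.87 V.
Then V_B = V_A × (R3‖R_L)/(R2 + R3‖R_L) = 11.87 × 1.285/3.525 = 4.33 V.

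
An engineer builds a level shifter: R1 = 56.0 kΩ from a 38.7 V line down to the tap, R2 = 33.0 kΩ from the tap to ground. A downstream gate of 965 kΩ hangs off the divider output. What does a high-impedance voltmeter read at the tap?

The load sits in parallel with R2: R2‖R_L = (33.0 × 965) / (33.0 + 965) = 31.91 kΩ.
V_out = 38.7 × 31.91 / (56.0 + 31.91) = 38.7 × 31.91/87.91 = 14.0 V.

V_out ≈ 14.0 V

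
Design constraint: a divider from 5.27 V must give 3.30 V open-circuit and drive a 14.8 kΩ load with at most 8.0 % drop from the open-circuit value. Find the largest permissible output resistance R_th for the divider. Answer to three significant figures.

R_th ≤ 1.29 kΩ

Loading drop = R_th/(R_th + R_L) ≤ 0.0800, so R_th ≤ R_L · ε/(1−ε) = 14.8 kΩ × 0.0800/0.9200 = 1.29 kΩ.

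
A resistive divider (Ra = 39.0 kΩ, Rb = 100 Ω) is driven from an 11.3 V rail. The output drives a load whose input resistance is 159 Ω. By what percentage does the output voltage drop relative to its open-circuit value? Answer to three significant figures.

Unloaded V = 11.3 × 100/39100 = 0.02890 V.
Loaded: Rb‖R_L = 61.39 Ω, giving V = 11.3 × 61.39/39060 = 0.01776 V.
Drop = (0.02890 − 0.01776) / 0.02890 = 38.5 %.

38.5 %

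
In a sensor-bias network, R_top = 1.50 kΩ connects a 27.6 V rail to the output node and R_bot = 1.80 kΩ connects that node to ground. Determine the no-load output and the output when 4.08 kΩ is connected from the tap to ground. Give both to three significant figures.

Unloaded: 15.1 V; loaded: 12.5 V

Open-circuit: V = 27.6 × 1.80/(1.50 + 1.80) = 15.1 V.
With the load, R_bot becomes R_bot‖R_L = 1.249 kΩ, so V = 27.6 × 1.249/2.749 = 12.5 V.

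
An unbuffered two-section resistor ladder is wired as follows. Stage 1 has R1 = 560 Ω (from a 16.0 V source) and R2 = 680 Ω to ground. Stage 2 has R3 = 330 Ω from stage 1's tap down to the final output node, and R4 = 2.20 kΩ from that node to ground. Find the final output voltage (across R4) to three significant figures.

V_out ≈ 6.80 V

Stage 2 presents R3+R4 = 2530 Ω as a load on stage 1's tap.
Stage 1's lower leg becomes R2‖(R3+R4) = 536.0 Ω, so V_mid = 16.0 × 536.0/1096 = 7.824 V.
Stage 2 is itself unloaded: V_out = V_mid × R4/(R3+R4) = 7.824 × 2200/2530 = 6.80 V.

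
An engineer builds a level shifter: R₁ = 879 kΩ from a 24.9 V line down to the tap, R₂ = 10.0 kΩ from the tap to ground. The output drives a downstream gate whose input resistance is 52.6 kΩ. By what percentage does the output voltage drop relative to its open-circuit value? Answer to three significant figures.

15.8 %

Unloaded V = 24.9 × 10.0/889.0 = 0.2801 V.
Loaded: R₂‖R_L = 8.403 kΩ, giving V = 24.9 × 8.403/887.4 = 0.2358 V.
Drop = (0.2801 − 0.2358) / 0.2801 = 15.8 %.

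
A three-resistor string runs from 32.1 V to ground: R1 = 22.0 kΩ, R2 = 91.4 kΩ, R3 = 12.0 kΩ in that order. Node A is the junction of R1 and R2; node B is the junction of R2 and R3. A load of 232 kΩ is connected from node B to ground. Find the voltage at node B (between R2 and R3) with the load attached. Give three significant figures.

At node B, R3 is in parallel with the load: R3‖R_L = 11.41 kΩ.
Below node A the resistance is R2 + (R3‖R_L) = 102.8 kΩ, so V_A = 32.1 × 102.8/124.8 = 26.44 V.
Then V_B = V_A × (R3‖R_L)/(R2 + R3‖R_L) = 26.44 × 11.41/102.8 = 2.93 V.

V ≈ 2.93 V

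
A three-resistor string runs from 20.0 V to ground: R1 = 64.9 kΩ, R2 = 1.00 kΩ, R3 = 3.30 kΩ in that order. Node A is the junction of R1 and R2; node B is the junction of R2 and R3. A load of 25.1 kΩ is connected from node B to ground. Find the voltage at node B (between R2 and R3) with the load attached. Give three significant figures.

At node B, R3 is in parallel with the load: R3‖R_L = 2.917 kΩ.
Below node A the resistance is R2 + (R3‖R_L) = 3.917 kΩ, so V_A = 20.0 × 3.917/68.82 = 1.138 V.
Then V_B = V_A × (R3‖R_L)/(R2 + R3‖R_L) = 1.138 × 2.917/3.917 = 0.848 V.

V ≈ 0.848 V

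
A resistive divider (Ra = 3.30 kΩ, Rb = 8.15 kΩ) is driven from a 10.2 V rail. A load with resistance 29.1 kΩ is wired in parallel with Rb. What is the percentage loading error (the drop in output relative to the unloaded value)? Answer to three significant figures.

7.47 %

The divider's output (Thévenin) resistance is Ra‖Rb = 2.349 kΩ.
Fractional drop under load = R_th/(R_th + R_L) = 2.349 / (2.349 + 29.1) = 0.07469.
So the output falls by 7.47 %.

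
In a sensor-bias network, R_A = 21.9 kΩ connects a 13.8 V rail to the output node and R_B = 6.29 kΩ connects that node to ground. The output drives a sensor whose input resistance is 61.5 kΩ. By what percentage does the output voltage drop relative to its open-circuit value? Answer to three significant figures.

The divider's output (Thévenin) resistance is R_A‖R_B = 4.887 kΩ.
Fractional drop under load = R_th/(R_th + R_L) = 4.887 / (4.887 + 61.5) = 0.07361.
So the output falls by 7.36 %.

7.36 %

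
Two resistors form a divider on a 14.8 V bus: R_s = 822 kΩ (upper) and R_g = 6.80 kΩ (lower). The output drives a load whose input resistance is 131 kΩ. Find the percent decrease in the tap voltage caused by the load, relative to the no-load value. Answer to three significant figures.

The divider's output (Thévenin) resistance is R_s‖R_g = 6.744 kΩ.
Fractional drop under load = R_th/(R_th + R_L) = 6.744 / (6.744 + 131) = 0.04896.
So the output falls by 4.90 %.

4.90 %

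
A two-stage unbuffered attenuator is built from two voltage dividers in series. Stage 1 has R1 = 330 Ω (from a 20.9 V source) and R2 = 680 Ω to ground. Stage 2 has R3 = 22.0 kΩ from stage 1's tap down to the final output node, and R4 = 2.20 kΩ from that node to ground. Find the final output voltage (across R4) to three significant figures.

Stage 2 presents R3+R4 = 24200 Ω as a load on stage 1's tap.
Stage 1's lower leg becomes R2‖(R3+R4) = 661.4 Ω, so V_mid = 20.9 × 661.4/991.4 = 13.94 V.
Stage 2 is itself unloaded: V_out = V_mid × R4/(R3+R4) = 13.94 × 2200/24200 = 1.27 V.

V_out ≈ 1.27 V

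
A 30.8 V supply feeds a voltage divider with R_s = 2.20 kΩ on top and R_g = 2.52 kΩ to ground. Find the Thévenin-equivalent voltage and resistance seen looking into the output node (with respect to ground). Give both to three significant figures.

V_th is the open-circuit tap voltage: 30.8 × 2.52/(2.20 + 2.52) = 16.4 V.
With the supply zeroed, R_s and R_g appear in parallel from the tap: R_th = R_s‖R_g = (2.20 × 2.52)/4.720 = 1.17 kΩ.

V_th = 16.4 V, R_th = 1.17 kΩ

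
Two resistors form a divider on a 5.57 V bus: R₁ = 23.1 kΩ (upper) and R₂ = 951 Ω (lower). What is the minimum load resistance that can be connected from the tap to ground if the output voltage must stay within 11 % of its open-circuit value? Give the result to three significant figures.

R_L(min) ≈ 7.39 kΩ

Output resistance R_th = R₁‖R₂ = (23100 × 951)/24050 = 913.4 Ω.
The fractional drop is R_th/(R_th + R_L); requiring this ≤ 0.110 gives R_L ≥ R_th(1/0.110 − 1) = 913.4 × 8.091 = 7.39 kΩ.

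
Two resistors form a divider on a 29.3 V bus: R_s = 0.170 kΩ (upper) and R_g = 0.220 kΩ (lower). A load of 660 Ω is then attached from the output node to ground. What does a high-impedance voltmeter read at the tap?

The load sits in parallel with R_g: R_g‖R_L = (220 × 660) / (220 + 660) = 165.0 Ω.
V_out = 29.3 × 165.0 / (170 + 165.0) = 29.3 × 165.0/335.0 = 14.4 V.

V_out ≈ 14.4 V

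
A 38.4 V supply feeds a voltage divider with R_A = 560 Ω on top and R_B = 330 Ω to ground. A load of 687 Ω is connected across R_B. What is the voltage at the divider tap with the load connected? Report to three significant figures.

The load sits in parallel with R_B: R_B‖R_L = (330 × 687) / (330 + 687) = 222.9 Ω.
V_out = 38.4 × 222.9 / (560 + 222.9) = 38.4 × 222.9/782.9 = 10.9 V.

V_out ≈ 10.9 V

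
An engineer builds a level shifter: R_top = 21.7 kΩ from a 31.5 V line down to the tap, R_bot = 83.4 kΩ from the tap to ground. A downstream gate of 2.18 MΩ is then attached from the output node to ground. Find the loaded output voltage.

V_out ≈ 24.8 V

The load sits in parallel with R_bot: R_bot‖R_L = (83.4 × 2180) / (83.4 + 2180) = 80.33 kΩ.
V_out = 31.5 × 80.33 / (21.7 + 80.33) = 31.5 × 80.33/102.0 = 24.8 V.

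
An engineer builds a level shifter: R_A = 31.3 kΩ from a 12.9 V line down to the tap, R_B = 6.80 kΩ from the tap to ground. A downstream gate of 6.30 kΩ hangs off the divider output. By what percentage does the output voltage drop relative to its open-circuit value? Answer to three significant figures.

The divider's output (Thévenin) resistance is R_A‖R_B = 5.586 kΩ.
Fractional drop under load = R_th/(R_th + R_L) = 5.586 / (5.586 + 6.30) = 0.4700.
So the output falls by 47.0 %.

47.0 %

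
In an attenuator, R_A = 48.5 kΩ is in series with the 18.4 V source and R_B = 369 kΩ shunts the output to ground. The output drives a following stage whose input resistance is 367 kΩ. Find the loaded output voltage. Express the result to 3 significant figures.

V_out ≈ 14.6 V

The load sits in parallel with R_B: R_B‖R_L = (369 × 367) / (369 + 367) = 184.0 kΩ.
V_out = 18.4 × 184.0 / (48.5 + 184.0) = 18.4 × 184.0/232.5 = 14.6 V.
(Unloaded it would have been 16.3 V.)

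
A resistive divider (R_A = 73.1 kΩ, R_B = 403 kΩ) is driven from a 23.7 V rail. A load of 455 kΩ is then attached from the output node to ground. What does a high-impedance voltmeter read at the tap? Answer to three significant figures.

The load sits in parallel with R_B: R_B‖R_L = (403 × 455) / (403 + 455) = 213.7 kΩ.
V_out = 23.7 × 213.7 / (73.1 + 213.7) = 23.7 × 213.7/286.8 = 17.7 V.

V_out ≈ 17.7 V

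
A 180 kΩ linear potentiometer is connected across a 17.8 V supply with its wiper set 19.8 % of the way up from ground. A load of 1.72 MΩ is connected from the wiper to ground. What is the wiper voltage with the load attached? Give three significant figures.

The wiper splits the pot into (1−α)R = 144.4 kΩ above and αR = 35.64 kΩ below.
Lower section ‖ load = 34.92 kΩ.
V_wiper = 17.8 × 34.92/(144.4 + 34.92) = 3.47 V.

V ≈ 3.47 V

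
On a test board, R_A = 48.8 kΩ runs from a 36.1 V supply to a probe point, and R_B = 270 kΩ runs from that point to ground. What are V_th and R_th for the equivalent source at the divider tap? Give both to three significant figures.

V_th = 30.6 V, R_th = 41.3 kΩ

V_th is the open-circuit tap voltage: 36.1 × 270/(48.8 + 270) = 30.6 V.
With the supply zeroed, R_A and R_B appear in parallel from the tap: R_th = R_A‖R_B = (48.8 × 270)/318.8 = 41.3 kΩ.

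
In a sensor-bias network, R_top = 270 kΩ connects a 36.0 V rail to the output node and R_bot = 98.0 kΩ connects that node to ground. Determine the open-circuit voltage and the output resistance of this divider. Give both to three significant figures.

V_th is the open-circuit tap voltage: 36.0 × 98.0/(270 + 98.0) = 9.59 V.
With the supply zeroed, R_top and R_bot appear in parallel from the tap: R_th = R_top‖R_bot = (270 × 98.0)/368.0 = 71.9 kΩ.

V_th = 9.59 V, R_th = 71.9 kΩ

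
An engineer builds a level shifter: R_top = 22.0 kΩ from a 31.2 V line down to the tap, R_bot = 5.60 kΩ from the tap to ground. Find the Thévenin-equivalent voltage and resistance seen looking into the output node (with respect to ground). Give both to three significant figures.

V_th = 6.33 V, R_th = 4.46 kΩ

V_th is the open-circuit tap voltage: 31.2 × 5.60/(22.0 + 5.60) = 6.33 V.
With the supply zeroed, R_top and R_bot appear in parallel from the tap: R_th = R_top‖R_bot = (22.0 × 5.60)/27.60 = 4.46 kΩ.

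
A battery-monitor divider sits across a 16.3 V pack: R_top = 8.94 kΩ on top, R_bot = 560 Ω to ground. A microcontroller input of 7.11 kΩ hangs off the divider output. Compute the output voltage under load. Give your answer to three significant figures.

The load sits in parallel with R_bot: R_bot‖R_L = (560 × 7110) / (560 + 7110) = 519.1 Ω.
V_out = 16.3 × 519.1 / (8940 + 519.1) = 16.3 × 519.1/9459 = 0.895 V.

V_out ≈ 0.895 V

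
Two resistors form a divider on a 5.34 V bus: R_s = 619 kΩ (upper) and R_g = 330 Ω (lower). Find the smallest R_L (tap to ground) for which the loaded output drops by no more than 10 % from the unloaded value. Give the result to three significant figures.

R_L(min) ≈ 2.97 kΩ

Output resistance R_th = R_s‖R_g = (619000 × 330)/619300 = 329.8 Ω.
The fractional drop is R_th/(R_th + R_L); requiring this ≤ 0.100 gives R_L ≥ R_th(1/0.100 − 1) = 329.8 × 9.000 = 2.97 kΩ.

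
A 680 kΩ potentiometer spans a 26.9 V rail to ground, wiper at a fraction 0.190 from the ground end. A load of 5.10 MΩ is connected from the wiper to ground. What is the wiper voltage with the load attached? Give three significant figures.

The wiper splits the pot into (1−α)R = 550.8 kΩ above and αR = 129.2 kΩ below.
Lower section ‖ load = 126.0 kΩ.
V_wiper = 26.9 × 126.0/(550.8 + 126.0) = 5.01 V.

V ≈ 5.01 V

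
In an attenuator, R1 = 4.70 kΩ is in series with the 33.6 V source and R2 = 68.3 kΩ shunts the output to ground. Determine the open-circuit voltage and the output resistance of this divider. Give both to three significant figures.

V_th = 31.4 V, R_th = 4.40 kΩ

V_th is the open-circuit tap voltage: 33.6 × 68.3/(4.70 + 68.3) = 31.4 V.
With the supply zeroed, R1 and R2 appear in parallel from the tap: R_th = R1‖R2 = (4.70 × 68.3)/73.00 = 4.40 kΩ.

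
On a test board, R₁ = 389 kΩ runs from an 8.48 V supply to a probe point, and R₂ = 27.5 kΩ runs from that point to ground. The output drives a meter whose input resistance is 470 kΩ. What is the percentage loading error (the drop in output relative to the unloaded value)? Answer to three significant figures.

5.18 %

The divider's output (Thévenin) resistance is R₁‖R₂ = 25.68 kΩ.
Fractional drop under load = R_th/(R_th + R_L) = 25.68 / (25.68 + 470) = 0.05182.
So the output falls by 5.18 %.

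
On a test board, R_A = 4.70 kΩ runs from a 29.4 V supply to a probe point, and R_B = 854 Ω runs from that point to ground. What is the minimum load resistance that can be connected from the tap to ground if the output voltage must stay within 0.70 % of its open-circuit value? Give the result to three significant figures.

R_L(min) ≈ 103 kΩ

Output resistance R_th = R_A‖R_B = (4700 × 854)/5554 = 722.7 Ω.
The fractional drop is R_th/(R_th + R_L); requiring this ≤ 0.00700 gives R_L ≥ R_th(1/0.00700 − 1) = 722.7 × 141.9 = 103 kΩ.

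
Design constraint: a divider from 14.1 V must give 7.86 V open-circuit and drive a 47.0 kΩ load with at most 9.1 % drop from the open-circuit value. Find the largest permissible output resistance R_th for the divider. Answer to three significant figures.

Loading drop = R_th/(R_th + R_L) ≤ 0.0910, so R_th ≤ R_L · ε/(1−ε) = 47.0 kΩ × 0.0910/0.9090 = 4.71 kΩ.

R_th ≤ 4.71 kΩ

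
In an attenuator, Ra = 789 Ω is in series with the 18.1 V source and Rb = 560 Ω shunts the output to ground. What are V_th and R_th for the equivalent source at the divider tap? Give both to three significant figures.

V_th is the open-circuit tap voltage: 18.1 × 560/(789 + 560) = 7.51 V.
With the supply zeroed, Ra and Rb appear in parallel from the tap: R_th = Ra‖Rb = (789 × 560)/1349 = 328 Ω.

V_th = 7.51 V, R_th = 328 Ω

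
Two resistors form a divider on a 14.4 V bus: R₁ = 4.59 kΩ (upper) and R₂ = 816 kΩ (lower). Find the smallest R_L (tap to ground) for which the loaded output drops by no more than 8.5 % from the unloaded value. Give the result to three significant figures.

Output resistance R_th = R₁‖R₂ = (4.59 × 816)/820.6 = 4.564 kΩ.
The fractional drop is R_th/(R_th + R_L); requiring this ≤ 0.0850 gives R_L ≥ R_th(1/0.0850 − 1) = 4.564 × 10.76 = 49.1 kΩ.

R_L(min) ≈ 49.1 kΩ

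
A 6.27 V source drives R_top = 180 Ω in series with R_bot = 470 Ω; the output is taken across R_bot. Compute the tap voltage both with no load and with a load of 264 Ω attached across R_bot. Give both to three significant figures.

Open-circuit: V = 6.27 × 470/(180 + 470) = 4.53 V.
With the load, R_bot becomes R_bot‖R_L = 169.0 Ω, so V = 6.27 × 169.0/349.0 = 3.04 V.

Unloaded: 4.53 V; loaded: 3.04 V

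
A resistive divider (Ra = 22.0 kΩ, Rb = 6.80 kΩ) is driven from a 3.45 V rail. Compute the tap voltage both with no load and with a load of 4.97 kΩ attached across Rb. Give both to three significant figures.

Unloaded: 0.815 V; loaded: 0.398 V

Open-circuit: V = 3.45 × 6.80/(22.0 + 6.80) = 0.815 V.
With the load, Rb becomes Rb‖R_L = 2.871 kΩ, so V = 3.45 × 2.871/24.87 = 0.398 V.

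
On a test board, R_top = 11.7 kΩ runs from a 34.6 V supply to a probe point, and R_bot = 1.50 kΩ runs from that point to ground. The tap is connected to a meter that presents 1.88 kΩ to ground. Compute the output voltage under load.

V_out ≈ 2.30 V

The load sits in parallel with R_bot: R_bot‖R_L = (1.50 × 1.88) / (1.50 + 1.88) = 0.8343 kΩ.
V_out = 34.6 × 0.8343 / (11.7 + 0.8343) = 34.6 × 0.8343/12.53 = 2.30 V.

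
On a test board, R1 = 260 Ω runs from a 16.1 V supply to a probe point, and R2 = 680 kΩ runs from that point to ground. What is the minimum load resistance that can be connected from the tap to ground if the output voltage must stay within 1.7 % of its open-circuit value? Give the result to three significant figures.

R_L(min) ≈ 15.0 kΩ

Output resistance R_th = R1‖R2 = (260 × 680000)/680300 = 259.9 Ω.
The fractional drop is R_th/(R_th + R_L); requiring this ≤ 0.0170 gives R_L ≥ R_th(1/0.0170 − 1) = 259.9 × 57.82 = 15.0 kΩ.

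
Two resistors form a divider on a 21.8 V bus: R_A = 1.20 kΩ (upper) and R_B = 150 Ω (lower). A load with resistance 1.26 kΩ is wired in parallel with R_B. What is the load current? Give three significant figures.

I_L ≈ 1.74 mA

R_B‖R_L = 134.0 Ω; V_out = 21.8 × 134.0/1334 = 2.190 V.
I_L = V_out / R_L = 2.190 / 1.26 kΩ = 1.74 mA.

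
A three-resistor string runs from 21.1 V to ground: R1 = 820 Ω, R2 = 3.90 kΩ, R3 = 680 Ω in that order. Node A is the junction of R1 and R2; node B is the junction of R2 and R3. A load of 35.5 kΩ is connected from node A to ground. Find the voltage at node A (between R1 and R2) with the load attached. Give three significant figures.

V ≈ 17.6 V

Below node A the series string R2+R3 = 4580 Ω sits in parallel with the 35500 Ω load: 4057 Ω.
V_A = 21.1 × 4057/(820 + 4057) = 17.6 V.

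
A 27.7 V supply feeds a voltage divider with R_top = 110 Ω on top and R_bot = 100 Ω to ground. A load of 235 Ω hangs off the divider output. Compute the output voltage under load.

The load sits in parallel with R_bot: R_bot‖R_L = (100 × 235) / (100 + 235) = 70.15 Ω.
V_out = 27.7 × 70.15 / (110 + 70.15) = 27.7 × 70.15/180.1 = 10.8 V.

V_out ≈ 10.8 V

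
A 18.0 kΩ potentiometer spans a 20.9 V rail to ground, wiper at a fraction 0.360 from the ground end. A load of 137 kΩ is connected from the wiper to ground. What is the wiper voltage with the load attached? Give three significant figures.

The wiper splits the pot into (1−α)R = 11.52 kΩ above and αR = 6.480 kΩ below.
Lower section ‖ load = 6.187 kΩ.
V_wiper = 20.9 × 6.187/(11.52 + 6.187) = 7.30 V.

V ≈ 7.30 V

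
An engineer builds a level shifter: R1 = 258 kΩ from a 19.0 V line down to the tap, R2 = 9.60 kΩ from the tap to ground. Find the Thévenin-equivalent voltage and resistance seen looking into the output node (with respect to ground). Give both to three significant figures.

V_th = 0.682 V, R_th = 9.26 kΩ

V_th is the open-circuit tap voltage: 19.0 × 9.60/(258 + 9.60) = 0.682 V.
With the supply zeroed, R1 and R2 appear in parallel from the tap: R_th = R1‖R2 = (258 × 9.60)/267.6 = 9.26 kΩ.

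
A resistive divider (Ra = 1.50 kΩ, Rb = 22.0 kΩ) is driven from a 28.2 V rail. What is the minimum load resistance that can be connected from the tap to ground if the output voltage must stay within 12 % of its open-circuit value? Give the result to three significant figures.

Output resistance R_th = Ra‖Rb = (1.50 × 22.0)/23.50 = 1.404 kΩ.
The fractional drop is R_th/(R_th + R_L); requiring this ≤ 0.120 gives R_L ≥ R_th(1/0.120 − 1) = 1.404 × 7.333 = 10.3 kΩ.

R_L(min) ≈ 10.3 kΩ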